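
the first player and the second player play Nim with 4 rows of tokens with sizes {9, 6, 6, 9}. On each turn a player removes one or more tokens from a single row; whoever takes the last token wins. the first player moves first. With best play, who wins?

the second player wins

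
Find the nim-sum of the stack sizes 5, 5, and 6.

6

Compute the nim-sum pairwise:
5 ⊕ 5 = 0
0 ⊕ 6 = 6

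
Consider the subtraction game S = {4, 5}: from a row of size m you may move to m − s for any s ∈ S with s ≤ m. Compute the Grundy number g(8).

2

Build the Grundy sequence with g(k) = mex{g(k−s) : s ∈ {4, 5}, s ≤ k}:
k:     0  1  2  3  4  5  6  7  8
g(k):  0  0  0  0  1  1  1  1  2
So g(8) = 2.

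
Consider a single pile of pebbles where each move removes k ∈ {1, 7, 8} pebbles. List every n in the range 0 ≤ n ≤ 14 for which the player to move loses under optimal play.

0, 2, 4, 6

Compute g(0), g(1), … for moves {1, 7, 8}:
k:     0  1  2  3  4  5  6  7  8  9 10 11 12 13 14
g(k):  0  1  0  1  0  1  0  1  2  3  2  3  2  3  2
The P-positions (g = 0) in 0..14 are 0, 2, 4, 6.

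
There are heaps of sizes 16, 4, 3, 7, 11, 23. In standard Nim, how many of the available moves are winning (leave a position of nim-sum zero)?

Compute the nim-sum pairwise:
16 ^ 4 = 20
20 ^ 3 = 23
23 ^ 7 = 16
16 ^ 11 = 27
27 ^ 23 = 12
The overall nim-sum is X = 12. A heap of size p has a winning move iff p XOR X < p (reduce it to p XOR X).
  16: 16 XOR 12 = 28 ≥ 16 — no move.
  4: 4 XOR 12 = 8 ≥ 4 — no move.
  3: 3 XOR 12 = 15 ≥ 3 — no move.
  7: 7 XOR 12 = 11 ≥ 7 — no move.
  11: 11 XOR 12 = 7 < 11 — winning move (to 7).
  23: 23 XOR 12 = 27 ≥ 23 — no move.
That gives 1 winning move.

1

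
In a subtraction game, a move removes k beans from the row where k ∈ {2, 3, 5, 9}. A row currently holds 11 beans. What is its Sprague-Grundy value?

Build the Grundy sequence with g(k) = mex{g(k−s) : s ∈ {2, 3, 5, 9}, s ≤ k}:
k:     0  1  2  3  4  5  6  7  8  9 10 11
g(k):  0  0  1  1  2  2  3  0  0  1  1  2
So g(11) = 2.

2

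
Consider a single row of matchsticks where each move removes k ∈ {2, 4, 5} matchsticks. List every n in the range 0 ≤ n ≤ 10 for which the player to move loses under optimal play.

Build the Grundy sequence with g(k) = mex{g(k−s) : s ∈ {2, 4, 5}, s ≤ k}:
k:     0  1  2  3  4  5  6  7  8  9 10
g(k):  0  0  1  1  2  2  3  0  0  1  1
The P-positions (g = 0) in 0..10 are 0, 1, 7, 8.

0, 1, 7, 8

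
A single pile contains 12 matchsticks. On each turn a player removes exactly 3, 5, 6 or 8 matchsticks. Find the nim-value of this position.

Grundy values for subtraction set {3, 5, 6, 8}:
g(0) = mex{} = 0
g(1) = mex{} = 0
g(2) = mex{} = 0
g(3) = mex{0} = 1
g(4) = mex{0} = 1
g(5) = mex{0} = 1
g(6) = mex{0,1} = 2
g(7) = mex{0,1} = 2
g(8) = mex{0,1} = 2
g(9) = mex{0,1,2} = 3
g(10) = mex{0,1,2} = 3
g(11) = mex{1,2} = 0
g(12) = mex{1,2,3} = 0
So g(12) = 0.

0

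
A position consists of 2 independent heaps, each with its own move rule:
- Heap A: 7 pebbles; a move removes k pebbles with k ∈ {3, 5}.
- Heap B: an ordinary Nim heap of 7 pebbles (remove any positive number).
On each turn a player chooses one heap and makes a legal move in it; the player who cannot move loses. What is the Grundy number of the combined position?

5

Grundy values for heap A (subtraction set {3, 5}):
g(0) = mex{} = 0
g(1) = mex{} = 0
g(2) = mex{} = 0
g(3) = mex{0} = 1
g(4) = mex{0} = 1
g(5) = mex{0} = 1
g(6) = mex{0,1} = 2
g(7) = mex{0,1} = 2
So g(7) = 2.
Heap B is a plain Nim heap of size 7, so its Grundy value is 7.
The value of a disjunctive sum is the nim-sum of the parts.
Combined value = 2 ⊕ 7 = 5.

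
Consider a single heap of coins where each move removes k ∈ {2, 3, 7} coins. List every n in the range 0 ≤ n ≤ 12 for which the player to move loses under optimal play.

0, 1, 5, 6, 10, 11

Compute g(0), g(1), … for moves {2, 3, 7}:
g(0) = mex{} = 0
g(1) = mex{} = 0
g(2) = mex{0} = 1
g(3) = mex{0} = 1
g(4) = mex{0,1} = 2
g(5) = mex{1} = 0
g(6) = mex{1,2} = 0
g(7) = mex{0,2} = 1
g(8) = mex{0} = 1
g(9) = mex{0,1} = 2
g(10) = mex{1} = 0
g(11) = mex{1,2} = 0
g(12) = mex{0,2} = 1
The P-positions (g = 0) in 0..12 are 0, 1, 5, 6, 10, 11.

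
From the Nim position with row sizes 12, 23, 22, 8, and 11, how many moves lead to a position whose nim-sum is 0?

3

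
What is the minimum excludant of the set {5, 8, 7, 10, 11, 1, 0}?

2

The values 0, 1 are all present; 2 is the first non-negative integer missing from the set.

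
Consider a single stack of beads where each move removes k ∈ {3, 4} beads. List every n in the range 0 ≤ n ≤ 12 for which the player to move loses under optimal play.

Compute g(0), g(1), … for moves {3, 4}:
k:     0  1  2  3  4  5  6  7  8  9 10 11 12
g(k):  0  0  0  1  1  1  2  0  0  0  1  1  1
The P-positions (g = 0) in 0..12 are 0, 1, 2, 7, 8, 9.

0, 1, 2, 7, 8, 9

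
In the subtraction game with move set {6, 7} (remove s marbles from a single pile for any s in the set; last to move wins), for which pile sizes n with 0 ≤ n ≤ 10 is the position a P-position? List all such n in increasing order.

0, 1, 2, 3, 4, 5

Grundy values for subtraction set {6, 7}:
g(0) = mex{} = 0
g(1) = mex{} = 0
g(2) = mex{} = 0
g(3) = mex{} = 0
g(4) = mex{} = 0
g(5) = mex{} = 0
g(6) = mex{0} = 1
g(7) = mex{0} = 1
g(8) = mex{0} = 1
g(9) = mex{0} = 1
g(10) = mex{0} = 1
The P-positions (g = 0) in 0..10 are 0, 1, 2, 3, 4, 5.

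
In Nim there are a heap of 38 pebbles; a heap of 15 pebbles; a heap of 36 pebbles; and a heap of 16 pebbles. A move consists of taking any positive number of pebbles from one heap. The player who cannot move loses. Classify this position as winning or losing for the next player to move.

Winning position

Compute the nim-sum pairwise:
38 ⊕ 15 = 41
41 ⊕ 36 = 13
13 ⊕ 16 = 29
The nim-sum is 29 ≠ 0, so this is an N-position: the player to move can win.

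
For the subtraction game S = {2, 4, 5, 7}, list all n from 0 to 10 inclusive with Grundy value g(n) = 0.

Build the Grundy sequence with g(k) = mex{g(k−s) : s ∈ {2, 4, 5, 7}, s ≤ k}:
g(0) = mex{} = 0
g(1) = mex{} = 0
g(2) = mex{0} = 1
g(3) = mex{0} = 1
g(4) = mex{0,1} = 2
g(5) = mex{0,1} = 2
g(6) = mex{0,1,2} = 3
g(7) = mex{0,1,2} = 3
g(8) = mex{0,1,2,3} = 4
g(9) = mex{1,2,3} = 0
g(10) = mex{1,2,3,4} = 0
The P-positions (g = 0) in 0..10 are 0, 1, 9, 10.

0, 1, 9, 10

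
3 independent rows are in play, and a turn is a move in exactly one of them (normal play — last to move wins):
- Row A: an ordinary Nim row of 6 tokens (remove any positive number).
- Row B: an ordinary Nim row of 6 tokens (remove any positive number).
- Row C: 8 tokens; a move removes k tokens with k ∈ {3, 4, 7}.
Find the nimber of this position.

2

Row A is a plain Nim row of size 6, so its Grundy value is 6.
Row B is a plain Nim row of size 6, so its Grundy value is 6.
For row C, compute g(0), g(1), … with moves {3, 4, 7}:
g(0) = mex{} = 0
g(1) = mex{} = 0
g(2) = mex{} = 0
g(3) = mex{0} = 1
g(4) = mex{0} = 1
g(5) = mex{0} = 1
g(6) = mex{0,1} = 2
g(7) = mex{0,1} = 2
g(8) = mex{0,1} = 2
So g(8) = 2.
The value of a disjunctive sum is the nim-sum of the parts.
Combined value = 6 XOR 6 XOR 2 = 2.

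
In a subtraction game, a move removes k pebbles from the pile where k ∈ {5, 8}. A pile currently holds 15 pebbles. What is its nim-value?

Compute g(0), g(1), … for moves {5, 8}:
k:     0  1  2  3  4  5  6  7  8  9 10 11 12 13 14 15
g(k):  0  0  0  0  0  1  1  1  1  1  2  2  2  0  0  0
So g(15) = 0.

0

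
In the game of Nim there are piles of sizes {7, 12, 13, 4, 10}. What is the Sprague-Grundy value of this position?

8

Compute the nim-sum pairwise:
7 ^ 12 = 11
11 ^ 13 = 6
6 ^ 4 = 2
2 ^ 10 = 8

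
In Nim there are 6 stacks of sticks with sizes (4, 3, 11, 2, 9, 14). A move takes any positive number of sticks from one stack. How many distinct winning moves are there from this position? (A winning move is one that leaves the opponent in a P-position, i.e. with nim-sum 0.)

3

Compute the nim-sum pairwise:
4 ^ 3 = 7
7 ^ 11 = 12
12 ^ 2 = 14
14 ^ 9 = 7
7 ^ 14 = 9
The overall nim-sum is X = 9. A stack of size p has a winning move iff p XOR X < p (reduce it to p XOR X).
  4: 4 XOR 9 = 13 ≥ 4 — no move.
  3: 3 XOR 9 = 10 ≥ 3 — no move.
  11: 11 XOR 9 = 2 < 11 — winning move (to 2).
  2: 2 XOR 9 = 11 ≥ 2 — no move.
  9: 9 XOR 9 = 0 < 9 — winning move (to 0).
  14: 14 XOR 9 = 7 < 14 — winning move (to 7).
That gives 3 winning moves.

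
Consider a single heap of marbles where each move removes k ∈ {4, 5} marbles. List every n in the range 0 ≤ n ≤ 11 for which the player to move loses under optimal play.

Build the Grundy sequence with g(k) = mex{g(k−s) : s ∈ {4, 5}, s ≤ k}:
g(0) = mex{} = 0
g(1) = mex{} = 0
g(2) = mex{} = 0
g(3) = mex{} = 0
g(4) = mex{0} = 1
g(5) = mex{0} = 1
g(6) = mex{0} = 1
g(7) = mex{0} = 1
g(8) = mex{0,1} = 2
g(9) = mex{1} = 0
g(10) = mex{1} = 0
g(11) = mex{1} = 0
The P-positions (g = 0) in 0..11 are 0, 1, 2, 3, 9, 10, 11.

0, 1, 2, 3, 9, 10, 11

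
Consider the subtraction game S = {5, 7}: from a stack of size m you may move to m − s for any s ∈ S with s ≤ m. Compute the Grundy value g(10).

Grundy values for subtraction set {5, 7}:
g(0) = mex{} = 0
g(1) = mex{} = 0
g(2) = mex{} = 0
g(3) = mex{} = 0
g(4) = mex{} = 0
g(5) = mex{0} = 1
g(6) = mex{0} = 1
g(7) = mex{0} = 1
g(8) = mex{0} = 1
g(9) = mex{0} = 1
g(10) = mex{0,1} = 2
So g(10) = 2.

2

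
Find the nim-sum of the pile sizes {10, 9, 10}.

9

Compute the nim-sum pairwise:
10 ^ 9 = 3
3 ^ 10 = 9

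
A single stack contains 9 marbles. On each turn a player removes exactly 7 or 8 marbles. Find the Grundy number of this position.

1

Build the Grundy sequence with g(k) = mex{g(k−s) : s ∈ {7, 8}, s ≤ k}:
k:     0  1  2  3  4  5  6  7  8  9
g(k):  0  0  0  0  0  0  0  1  1  1
So g(9) = 1.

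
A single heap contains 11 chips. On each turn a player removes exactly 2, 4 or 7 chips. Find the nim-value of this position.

1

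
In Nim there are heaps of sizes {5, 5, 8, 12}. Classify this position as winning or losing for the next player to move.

Winning position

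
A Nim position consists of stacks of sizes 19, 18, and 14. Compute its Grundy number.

15

Compute the nim-sum pairwise:
19 ⊕ 18 = 1
1 ⊕ 14 = 15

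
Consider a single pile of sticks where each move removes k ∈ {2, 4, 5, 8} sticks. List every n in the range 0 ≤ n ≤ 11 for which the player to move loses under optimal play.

0, 1, 7, 10

Build the Grundy sequence with g(k) = mex{g(k−s) : s ∈ {2, 4, 5, 8}, s ≤ k}:
k:     0  1  2  3  4  5  6  7  8  9 10 11
g(k):  0  0  1  1  2  2  3  0  4  1  0  2
The P-positions (g = 0) in 0..11 are 0, 1, 7, 10.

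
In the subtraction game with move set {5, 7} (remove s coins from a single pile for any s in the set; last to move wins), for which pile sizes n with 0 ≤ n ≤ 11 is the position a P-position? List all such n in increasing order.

Compute g(0), g(1), … for moves {5, 7}:
k:     0  1  2  3  4  5  6  7  8  9 10 11
g(k):  0  0  0  0  0  1  1  1  1  1  2  2
The P-positions (g = 0) in 0..11 are 0, 1, 2, 3, 4.

0, 1, 2, 3, 4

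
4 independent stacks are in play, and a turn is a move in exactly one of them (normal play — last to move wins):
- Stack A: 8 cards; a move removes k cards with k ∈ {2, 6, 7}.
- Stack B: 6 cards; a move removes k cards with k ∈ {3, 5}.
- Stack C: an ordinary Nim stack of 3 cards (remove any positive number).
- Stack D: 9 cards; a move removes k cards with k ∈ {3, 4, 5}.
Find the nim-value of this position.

For stack A, compute g(0), g(1), … with moves {2, 6, 7}:
k:     0  1  2  3  4  5  6  7  8
g(k):  0  0  1  1  0  0  1  1  2
So g(8) = 2.
Grundy values for stack B (subtraction set {3, 5}):
k:     0  1  2  3  4  5  6
g(k):  0  0  0  1  1  1  2
So g(6) = 2.
Stack C is a plain Nim stack of size 3, so its Grundy value is 3.
For stack D, compute g(0), g(1), … with moves {3, 4, 5}:
k:     0  1  2  3  4  5  6  7  8  9
g(k):  0  0  0  1  1  1  2  2  0  0
So g(9) = 0.
The value of a disjunctive sum is the nim-sum of the parts.
Combined value = 2 XOR 2 XOR 3 XOR 0 = 3.

3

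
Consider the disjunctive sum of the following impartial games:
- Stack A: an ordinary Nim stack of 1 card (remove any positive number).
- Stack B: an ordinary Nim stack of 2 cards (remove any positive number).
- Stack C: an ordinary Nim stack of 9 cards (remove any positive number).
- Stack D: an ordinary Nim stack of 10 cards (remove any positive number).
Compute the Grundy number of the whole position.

Stack A is a plain Nim stack of size 1, so its Grundy value is 1.
Stack B is a plain Nim stack of size 2, so its Grundy value is 2.
Stack C is a plain Nim stack of size 9, so its Grundy value is 9.
Stack D is a plain Nim stack of size 10, so its Grundy value is 10.
The value of a disjunctive sum is the nim-sum of the parts.
Combined value = 1 XOR 2 XOR 9 XOR 10 = 0.

0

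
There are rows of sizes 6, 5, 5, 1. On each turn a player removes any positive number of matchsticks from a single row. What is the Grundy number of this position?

7

Nim-sum: 6 XOR 5 XOR 5 XOR 1 = 7.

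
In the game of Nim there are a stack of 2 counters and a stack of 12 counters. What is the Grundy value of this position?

Nim-sum: 2 XOR 12 = 14.

14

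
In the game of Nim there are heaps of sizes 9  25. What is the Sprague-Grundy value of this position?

Compute the nim-sum pairwise:
9 XOR 25 = 16

16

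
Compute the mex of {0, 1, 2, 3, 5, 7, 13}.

4

The values 0, 1, 2, 3 are all present; 4 is the first non-negative integer missing from the set.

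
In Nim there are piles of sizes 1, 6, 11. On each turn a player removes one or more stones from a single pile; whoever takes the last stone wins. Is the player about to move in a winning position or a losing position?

Bitwise XOR of the heap sizes:
  0001  (1)
  0110  (6)
  1011  (11)
  ----
  1100  (12)
The nim-sum is 12 ≠ 0, so this is an N-position: the player to move can win.

Winning position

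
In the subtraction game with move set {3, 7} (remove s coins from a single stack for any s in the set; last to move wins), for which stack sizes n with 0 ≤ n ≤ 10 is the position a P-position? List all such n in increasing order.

Grundy values for subtraction set {3, 7}:
k:     0  1  2  3  4  5  6  7  8  9 10
g(k):  0  0  0  1  1  1  0  2  2  1  0
The P-positions (g = 0) in 0..10 are 0, 1, 2, 6, 10.

0, 1, 2, 6, 10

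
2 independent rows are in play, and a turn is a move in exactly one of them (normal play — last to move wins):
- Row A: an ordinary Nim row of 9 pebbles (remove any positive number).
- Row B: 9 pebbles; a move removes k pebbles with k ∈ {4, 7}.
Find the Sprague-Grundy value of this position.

11

Row A is a plain Nim row of size 9, so its Grundy value is 9.
Build the Grundy sequence for row B with g(k) = mex{g(k−s) : s ∈ {4, 7}, s ≤ k}:
k:     0  1  2  3  4  5  6  7  8  9
g(k):  0  0  0  0  1  1  1  1  2  2
So g(9) = 2.
The value of a disjunctive sum is the nim-sum of the parts.
Combined value = 9 ⊕ 2 = 11.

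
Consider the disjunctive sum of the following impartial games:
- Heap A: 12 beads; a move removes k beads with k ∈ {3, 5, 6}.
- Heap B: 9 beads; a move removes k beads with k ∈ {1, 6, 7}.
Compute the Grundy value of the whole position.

2

For heap A, compute g(0), g(1), … with moves {3, 5, 6}:
g(0) = mex{} = 0
g(1) = mex{} = 0
g(2) = mex{} = 0
g(3) = mex{0} = 1
g(4) = mex{0} = 1
g(5) = mex{0} = 1
g(6) = mex{0,1} = 2
g(7) = mex{0,1} = 2
g(8) = mex{0,1} = 2
g(9) = mex{1,2} = 0
g(10) = mex{1,2} = 0
g(11) = mex{1,2} = 0
g(12) = mex{0,2} = 1
So g(12) = 1.
Grundy values for heap B (subtraction set {1, 6, 7}):
k:     0  1  2  3  4  5  6  7  8  9
g(k):  0  1  0  1  0  1  2  3  2  3
So g(9) = 3.
By the Sprague-Grundy theorem, the Grundy value of a sum of independent games is the XOR of the component values.
Combined value = 1 ⊕ 3 = 2.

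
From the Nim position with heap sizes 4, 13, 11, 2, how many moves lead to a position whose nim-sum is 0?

0

Nim-sum: 4 ⊕ 13 ⊕ 11 ⊕ 2 = 0.
The nim-sum is already 0, so every move leaves a nonzero nim-sum — there are no winning moves.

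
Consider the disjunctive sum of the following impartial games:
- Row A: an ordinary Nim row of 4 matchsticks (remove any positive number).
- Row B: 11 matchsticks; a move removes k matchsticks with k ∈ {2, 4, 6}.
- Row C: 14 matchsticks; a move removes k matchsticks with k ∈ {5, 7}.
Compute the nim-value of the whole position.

5

Row A is a plain Nim row of size 4, so its Grundy value is 4.
Build the Grundy sequence for row B with g(k) = mex{g(k−s) : s ∈ {2, 4, 6}, s ≤ k}:
k:     0  1  2  3  4  5  6  7  8  9 10 11
g(k):  0  0  1  1  2  2  3  3  0  0  1  1
So g(11) = 1.
For row C, compute g(0), g(1), … with moves {5, 7}:
g(0) = mex{} = 0
g(1) = mex{} = 0
g(2) = mex{} = 0
g(3) = mex{} = 0
g(4) = mex{} = 0
g(5) = mex{0} = 1
g(6) = mex{0} = 1
g(7) = mex{0} = 1
g(8) = mex{0} = 1
g(9) = mex{0} = 1
g(10) = mex{0,1} = 2
g(11) = mex{0,1} = 2
g(12) = mex{1} = 0
g(13) = mex{1} = 0
g(14) = mex{1} = 0
So g(14) = 0.
The value of a disjunctive sum is the nim-sum of the parts.
Combined value = 4 XOR 1 XOR 0 = 5.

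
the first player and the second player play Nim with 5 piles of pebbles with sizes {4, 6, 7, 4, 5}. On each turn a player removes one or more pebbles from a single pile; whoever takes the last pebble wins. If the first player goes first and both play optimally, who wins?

the first player wins

In binary:
  100  (4)
  110  (6)
  111  (7)
  100  (4)
  101  (5)
  ---
  100  (4)
The nim-sum is 4 ≠ 0, so this is an N-position: the player to move can win; the first player has a winning move.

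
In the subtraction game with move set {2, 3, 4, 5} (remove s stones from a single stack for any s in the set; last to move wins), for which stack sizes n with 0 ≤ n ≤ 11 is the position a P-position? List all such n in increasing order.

0, 1, 7, 8

Grundy values for subtraction set {2, 3, 4, 5}:
g(0) = mex{} = 0
g(1) = mex{} = 0
g(2) = mex{0} = 1
g(3) = mex{0} = 1
g(4) = mex{0,1} = 2
g(5) = mex{0,1} = 2
g(6) = mex{0,1,2} = 3
g(7) = mex{1,2} = 0
g(8) = mex{1,2,3} = 0
g(9) = mex{0,2,3} = 1
g(10) = mex{0,2,3} = 1
g(11) = mex{0,1,3} = 2
The P-positions (g = 0) in 0..11 are 0, 1, 7, 8.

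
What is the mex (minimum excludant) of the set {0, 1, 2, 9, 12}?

The values 0, 1, 2 are all present; 3 is the first non-negative integer missing from the set.

3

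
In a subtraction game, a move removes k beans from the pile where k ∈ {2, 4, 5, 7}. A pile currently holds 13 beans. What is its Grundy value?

2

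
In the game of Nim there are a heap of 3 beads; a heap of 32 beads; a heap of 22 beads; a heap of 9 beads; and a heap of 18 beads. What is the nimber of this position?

46

Compute the nim-sum pairwise:
3 ^ 32 = 35
35 ^ 22 = 53
53 ^ 9 = 60
60 ^ 18 = 46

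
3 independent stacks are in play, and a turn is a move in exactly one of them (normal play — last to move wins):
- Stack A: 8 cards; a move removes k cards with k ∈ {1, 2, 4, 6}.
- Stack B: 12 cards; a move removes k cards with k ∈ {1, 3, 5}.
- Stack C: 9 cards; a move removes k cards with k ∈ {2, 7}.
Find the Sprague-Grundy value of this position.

For stack A, compute g(0), g(1), … with moves {1, 2, 4, 6}:
g(0) = mex{} = 0
g(1) = mex{0} = 1
g(2) = mex{0,1} = 2
g(3) = mex{1,2} = 0
g(4) = mex{0,2} = 1
g(5) = mex{0,1} = 2
g(6) = mex{0,1,2} = 3
g(7) = mex{0,1,2,3} = 4
g(8) = mex{1,2,3,4} = 0
So g(8) = 0.
Build the Grundy sequence for stack B with g(k) = mex{g(k−s) : s ∈ {1, 3, 5}, s ≤ k}:
k:     0  1  2  3  4  5  6  7  8  9 10 11 12
g(k):  0  1  0  1  0  1  0  1  0  1  0  1  0
So g(12) = 0.
Grundy values for stack C (subtraction set {2, 7}):
g(0) = mex{} = 0
g(1) = mex{} = 0
g(2) = mex{0} = 1
g(3) = mex{0} = 1
g(4) = mex{1} = 0
g(5) = mex{1} = 0
g(6) = mex{0} = 1
g(7) = mex{0} = 1
g(8) = mex{0,1} = 2
g(9) = mex{1} = 0
So g(9) = 0.
By the Sprague-Grundy theorem, the Grundy value of a sum of independent games is the XOR of the component values.
Combined value = 0 XOR 0 XOR 0 = 0.

0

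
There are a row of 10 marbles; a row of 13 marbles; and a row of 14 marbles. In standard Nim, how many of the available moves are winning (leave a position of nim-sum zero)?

3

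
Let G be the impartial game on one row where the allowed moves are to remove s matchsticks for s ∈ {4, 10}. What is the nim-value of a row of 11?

Compute g(0), g(1), … for moves {4, 10}:
g(0) = mex{} = 0
g(1) = mex{} = 0
g(2) = mex{} = 0
g(3) = mex{} = 0
g(4) = mex{0} = 1
g(5) = mex{0} = 1
g(6) = mex{0} = 1
g(7) = mex{0} = 1
g(8) = mex{1} = 0
g(9) = mex{1} = 0
g(10) = mex{0,1} = 2
g(11) = mex{0,1} = 2
So g(11) = 2.

2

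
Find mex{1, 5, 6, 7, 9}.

0 is not in the set, so the mex is 0.

0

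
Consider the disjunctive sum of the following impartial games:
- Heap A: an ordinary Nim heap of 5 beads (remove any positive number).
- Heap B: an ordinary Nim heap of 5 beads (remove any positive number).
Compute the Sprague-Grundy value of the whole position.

Heap A is a plain Nim heap of size 5, so its Grundy value is 5.
Heap B is a plain Nim heap of size 5, so its Grundy value is 5.
The value of a disjunctive sum is the nim-sum of the parts.
Combined value = 5 ⊕ 5 = 0.

0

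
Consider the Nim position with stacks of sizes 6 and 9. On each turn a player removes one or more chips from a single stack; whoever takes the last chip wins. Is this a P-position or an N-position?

N-position

Compute the nim-sum pairwise:
6 ⊕ 9 = 15
The nim-sum is 15 ≠ 0, so this is an N-position: the player to move can win.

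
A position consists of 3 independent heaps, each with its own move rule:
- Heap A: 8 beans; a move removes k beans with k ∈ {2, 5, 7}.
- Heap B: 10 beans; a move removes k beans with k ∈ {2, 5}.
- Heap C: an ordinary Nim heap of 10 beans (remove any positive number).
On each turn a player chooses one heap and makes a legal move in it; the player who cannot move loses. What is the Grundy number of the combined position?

9

Grundy values for heap A (subtraction set {2, 5, 7}):
g(0) = mex{} = 0
g(1) = mex{} = 0
g(2) = mex{0} = 1
g(3) = mex{0} = 1
g(4) = mex{1} = 0
g(5) = mex{0,1} = 2
g(6) = mex{0} = 1
g(7) = mex{0,1,2} = 3
g(8) = mex{0,1} = 2
So g(8) = 2.
Grundy values for heap B (subtraction set {2, 5}):
g(0) = mex{} = 0
g(1) = mex{} = 0
g(2) = mex{0} = 1
g(3) = mex{0} = 1
g(4) = mex{1} = 0
g(5) = mex{0,1} = 2
g(6) = mex{0} = 1
g(7) = mex{1,2} = 0
g(8) = mex{1} = 0
g(9) = mex{0} = 1
g(10) = mex{0,2} = 1
So g(10) = 1.
Heap C is a plain Nim heap of size 10, so its Grundy value is 10.
By the Sprague-Grundy theorem, the Grundy value of a sum of independent games is the XOR of the component values.
Combined value = 2 ⊕ 1 ⊕ 10 = 9.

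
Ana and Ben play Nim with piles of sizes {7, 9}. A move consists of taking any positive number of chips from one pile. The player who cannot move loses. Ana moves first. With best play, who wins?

Compute the nim-sum pairwise:
7 ⊕ 9 = 14
The nim-sum is 14 ≠ 0, so this is an N-position: the player to move can win; Ana has a winning move.

Ana wins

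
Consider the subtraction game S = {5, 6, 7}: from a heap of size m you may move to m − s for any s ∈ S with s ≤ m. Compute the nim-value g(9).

Build the Grundy sequence with g(k) = mex{g(k−s) : s ∈ {5, 6, 7}, s ≤ k}:
g(0) = mex{} = 0
g(1) = mex{} = 0
g(2) = mex{} = 0
g(3) = mex{} = 0
g(4) = mex{} = 0
g(5) = mex{0} = 1
g(6) = mex{0} = 1
g(7) = mex{0} = 1
g(8) = mex{0} = 1
g(9) = mex{0} = 1
So g(9) = 1.

1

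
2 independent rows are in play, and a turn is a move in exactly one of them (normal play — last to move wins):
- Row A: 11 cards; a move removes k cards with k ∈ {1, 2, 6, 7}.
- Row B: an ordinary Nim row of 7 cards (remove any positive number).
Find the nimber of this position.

7

Build the Grundy sequence for row A with g(k) = mex{g(k−s) : s ∈ {1, 2, 6, 7}, s ≤ k}:
g(0) = mex{} = 0
g(1) = mex{0} = 1
g(2) = mex{0,1} = 2
g(3) = mex{1,2} = 0
g(4) = mex{0,2} = 1
g(5) = mex{0,1} = 2
g(6) = mex{0,1,2} = 3
g(7) = mex{0,1,2,3} = 4
g(8) = mex{1,2,3,4} = 0
g(9) = mex{0,2,4} = 1
g(10) = mex{0,1} = 2
g(11) = mex{1,2} = 0
So g(11) = 0.
Row B is a plain Nim row of size 7, so its Grundy value is 7.
The value of a disjunctive sum is the nim-sum of the parts.
Combined value = 0 XOR 7 = 7.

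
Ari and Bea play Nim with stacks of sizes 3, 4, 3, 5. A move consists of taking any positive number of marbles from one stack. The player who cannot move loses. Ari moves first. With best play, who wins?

Ari wins

Write each in binary and XOR column by column:
  011  (3)
  100  (4)
  011  (3)
  101  (5)
  ---
  001  (1)
The nim-sum is 1 ≠ 0, so this is an N-position: the player to move can win; Ari has a winning move.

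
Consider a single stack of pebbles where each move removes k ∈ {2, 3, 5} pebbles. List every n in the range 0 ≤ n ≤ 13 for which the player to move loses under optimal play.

0, 1, 7, 8

Grundy values for subtraction set {2, 3, 5}:
k:     0  1  2  3  4  5  6  7  8  9 10 11 12 13
g(k):  0  0  1  1  2  2  3  0  0  1  1  2  2  3
The P-positions (g = 0) in 0..13 are 0, 1, 7, 8.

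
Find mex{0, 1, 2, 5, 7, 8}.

3

The values 0, 1, 2 are all present; 3 is the first non-negative integer missing from the set.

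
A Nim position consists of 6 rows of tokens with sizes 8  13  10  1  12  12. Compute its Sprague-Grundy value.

Compute the nim-sum pairwise:
8 ^ 13 = 5
5 ^ 10 = 15
15 ^ 1 = 14
14 ^ 12 = 2
2 ^ 12 = 14

14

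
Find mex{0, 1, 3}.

The values 0, 1 are all present; 2 is the first non-negative integer missing from the set.

2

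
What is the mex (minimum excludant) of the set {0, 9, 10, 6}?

1

0 is in the set but 1 is not, so the mex is 1.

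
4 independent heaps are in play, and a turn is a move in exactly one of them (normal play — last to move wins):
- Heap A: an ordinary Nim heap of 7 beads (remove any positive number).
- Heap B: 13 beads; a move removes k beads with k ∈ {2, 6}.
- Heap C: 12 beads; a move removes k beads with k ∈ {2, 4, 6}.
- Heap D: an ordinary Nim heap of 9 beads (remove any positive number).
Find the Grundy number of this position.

Heap A is a plain Nim heap of size 7, so its Grundy value is 7.
Build the Grundy sequence for heap B with g(k) = mex{g(k−s) : s ∈ {2, 6}, s ≤ k}:
g(0) = mex{} = 0
g(1) = mex{} = 0
g(2) = mex{0} = 1
g(3) = mex{0} = 1
g(4) = mex{1} = 0
g(5) = mex{1} = 0
g(6) = mex{0} = 1
g(7) = mex{0} = 1
g(8) = mex{1} = 0
g(9) = mex{1} = 0
g(10) = mex{0} = 1
g(11) = mex{0} = 1
g(12) = mex{1} = 0
g(13) = mex{1} = 0
So g(13) = 0.
For heap C, compute g(0), g(1), … with moves {2, 4, 6}:
g(0) = mex{} = 0
g(1) = mex{} = 0
g(2) = mex{0} = 1
g(3) = mex{0} = 1
g(4) = mex{0,1} = 2
g(5) = mex{0,1} = 2
g(6) = mex{0,1,2} = 3
g(7) = mex{0,1,2} = 3
g(8) = mex{1,2,3} = 0
g(9) = mex{1,2,3} = 0
g(10) = mex{0,2,3} = 1
g(11) = mex{0,2,3} = 1
g(12) = mex{0,1,3} = 2
So g(12) = 2.
Heap D is a plain Nim heap of size 9, so its Grundy value is 9.
The value of a disjunctive sum is the nim-sum of the parts.
Combined value = 7 ⊕ 0 ⊕ 2 ⊕ 9 = 12.

12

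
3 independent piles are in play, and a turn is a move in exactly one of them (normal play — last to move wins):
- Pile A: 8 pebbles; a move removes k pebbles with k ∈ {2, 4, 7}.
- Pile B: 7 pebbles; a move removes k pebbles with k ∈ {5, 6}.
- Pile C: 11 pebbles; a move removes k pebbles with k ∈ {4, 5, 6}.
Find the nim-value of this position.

0

For pile A, compute g(0), g(1), … with moves {2, 4, 7}:
g(0) = mex{} = 0
g(1) = mex{} = 0
g(2) = mex{0} = 1
g(3) = mex{0} = 1
g(4) = mex{0,1} = 2
g(5) = mex{0,1} = 2
g(6) = mex{1,2} = 0
g(7) = mex{0,1,2} = 3
g(8) = mex{0,2} = 1
So g(8) = 1.
For pile B, compute g(0), g(1), … with moves {5, 6}:
k:     0  1  2  3  4  5  6  7
g(k):  0  0  0  0  0  1  1  1
So g(7) = 1.
Grundy values for pile C (subtraction set {4, 5, 6}):
g(0) = mex{} = 0
g(1) = mex{} = 0
g(2) = mex{} = 0
g(3) = mex{} = 0
g(4) = mex{0} = 1
g(5) = mex{0} = 1
g(6) = mex{0} = 1
g(7) = mex{0} = 1
g(8) = mex{0,1} = 2
g(9) = mex{0,1} = 2
g(10) = mex{1} = 0
g(11) = mex{1} = 0
So g(11) = 0.
The value of a disjunctive sum is the nim-sum of the parts.
Combined value = 1 XOR 1 XOR 0 = 0.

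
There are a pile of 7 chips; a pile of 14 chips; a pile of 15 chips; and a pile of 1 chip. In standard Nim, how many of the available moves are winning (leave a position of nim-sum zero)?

In binary:
  0111  (7)
  1110  (14)
  1111  (15)
  0001  (1)
  ----
  0111  (7)
The overall nim-sum is X = 7. A pile of size p has a winning move iff p XOR X < p (reduce it to p XOR X).
  7: 7 XOR 7 = 0 < 7 — winning move (to 0).
  14: 14 XOR 7 = 9 < 14 — winning move (to 9).
  15: 15 XOR 7 = 8 < 15 — winning move (to 8).
  1: 1 XOR 7 = 6 ≥ 1 — no move.
That gives 3 winning moves.

3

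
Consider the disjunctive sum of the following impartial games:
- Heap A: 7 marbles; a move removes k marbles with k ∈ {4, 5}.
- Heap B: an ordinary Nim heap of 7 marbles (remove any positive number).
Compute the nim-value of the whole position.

6

Build the Grundy sequence for heap A with g(k) = mex{g(k−s) : s ∈ {4, 5}, s ≤ k}:
k:     0  1  2  3  4  5  6  7
g(k):  0  0  0  0  1  1  1  1
So g(7) = 1.
Heap B is a plain Nim heap of size 7, so its Grundy value is 7.
The value of a disjunctive sum is the nim-sum of the parts.
Combined value = 1 XOR 7 = 6.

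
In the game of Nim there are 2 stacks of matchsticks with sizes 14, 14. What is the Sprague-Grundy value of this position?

0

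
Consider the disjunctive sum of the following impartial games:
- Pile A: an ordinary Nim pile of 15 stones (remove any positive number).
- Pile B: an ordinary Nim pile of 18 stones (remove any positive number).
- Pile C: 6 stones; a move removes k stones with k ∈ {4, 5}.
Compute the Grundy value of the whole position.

28

Pile A is a plain Nim pile of size 15, so its Grundy value is 15.
Pile B is a plain Nim pile of size 18, so its Grundy value is 18.
Build the Grundy sequence for pile C with g(k) = mex{g(k−s) : s ∈ {4, 5}, s ≤ k}:
g(0) = mex{} = 0
g(1) = mex{} = 0
g(2) = mex{} = 0
g(3) = mex{} = 0
g(4) = mex{0} = 1
g(5) = mex{0} = 1
g(6) = mex{0} = 1
So g(6) = 1.
By the Sprague-Grundy theorem, the Grundy value of a sum of independent games is the XOR of the component values.
Combined value = 15 ⊕ 18 ⊕ 1 = 28.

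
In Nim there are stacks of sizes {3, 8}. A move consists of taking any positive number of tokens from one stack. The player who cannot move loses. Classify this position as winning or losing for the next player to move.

Winning position

Bitwise XOR of the heap sizes:
  0011  (3)
  1000  (8)
  ----
  1011  (11)
The nim-sum is 11 ≠ 0, so this is an N-position: the player to move can win.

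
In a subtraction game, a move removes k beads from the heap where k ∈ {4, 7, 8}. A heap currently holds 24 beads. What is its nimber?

Build the Grundy sequence with g(k) = mex{g(k−s) : s ∈ {4, 7, 8}, s ≤ k}:
k:     0  1  2  3  4  5  6  7  8  9 10 11 12 13 14 15 16 17 18 19 20 21 22 23 24
g(k):  0  0  0  0  1  1  1  1  2  2  2  2  0  0  0  0  1  1  1  1  2  2  2  2  0
So g(24) = 0.

0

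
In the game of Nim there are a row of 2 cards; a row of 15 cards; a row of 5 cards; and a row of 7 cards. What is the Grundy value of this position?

15

Nim-sum: 2 ^ 15 ^ 5 ^ 7 = 15.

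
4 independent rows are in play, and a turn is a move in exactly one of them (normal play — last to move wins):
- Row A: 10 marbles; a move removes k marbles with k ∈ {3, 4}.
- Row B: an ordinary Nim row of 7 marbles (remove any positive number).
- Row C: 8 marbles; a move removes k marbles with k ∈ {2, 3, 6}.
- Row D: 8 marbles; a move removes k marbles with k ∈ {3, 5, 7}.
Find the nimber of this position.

6

Grundy values for row A (subtraction set {3, 4}):
g(0) = mex{} = 0
g(1) = mex{} = 0
g(2) = mex{} = 0
g(3) = mex{0} = 1
g(4) = mex{0} = 1
g(5) = mex{0} = 1
g(6) = mex{0,1} = 2
g(7) = mex{1} = 0
g(8) = mex{1} = 0
g(9) = mex{1,2} = 0
g(10) = mex{0,2} = 1
So g(10) = 1.
Row B is a plain Nim row of size 7, so its Grundy value is 7.
For row C, compute g(0), g(1), … with moves {2, 3, 6}:
k:     0  1  2  3  4  5  6  7  8
g(k):  0  0  1  1  2  0  3  1  2
So g(8) = 2.
Grundy values for row D (subtraction set {3, 5, 7}):
g(0) = mex{} = 0
g(1) = mex{} = 0
g(2) = mex{} = 0
g(3) = mex{0} = 1
g(4) = mex{0} = 1
g(5) = mex{0} = 1
g(6) = mex{0,1} = 2
g(7) = mex{0,1} = 2
g(8) = mex{0,1} = 2
So g(8) = 2.
By the Sprague-Grundy theorem, the Grundy value of a sum of independent games is the XOR of the component values.
Combined value = 1 ⊕ 7 ⊕ 2 ⊕ 2 = 6.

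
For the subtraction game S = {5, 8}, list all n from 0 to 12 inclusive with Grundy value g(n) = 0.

Grundy values for subtraction set {5, 8}:
k:     0  1  2  3  4  5  6  7  8  9 10 11 12
g(k):  0  0  0  0  0  1  1  1  1  1  2  2  2
The P-positions (g = 0) in 0..12 are 0, 1, 2, 3, 4.

0, 1, 2, 3, 4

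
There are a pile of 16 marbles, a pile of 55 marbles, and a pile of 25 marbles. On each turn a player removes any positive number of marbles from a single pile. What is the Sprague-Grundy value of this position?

Nim-sum: 16 ⊕ 55 ⊕ 25 = 62.

62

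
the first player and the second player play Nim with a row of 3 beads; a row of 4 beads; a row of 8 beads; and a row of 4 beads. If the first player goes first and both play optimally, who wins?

the first player wins

Compute the nim-sum pairwise:
3 XOR 4 = 7
7 XOR 8 = 15
15 XOR 4 = 11
The nim-sum is 11 ≠ 0, so this is an N-position: the player to move can win; the first player has a winning move.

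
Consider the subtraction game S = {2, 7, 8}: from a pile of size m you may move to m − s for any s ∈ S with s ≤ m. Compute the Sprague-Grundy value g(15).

0

Grundy values for subtraction set {2, 7, 8}:
k:     0  1  2  3  4  5  6  7  8  9 10 11 12 13 14 15
g(k):  0  0  1  1  0  0  1  1  2  2  0  3  1  2  0  0
So g(15) = 0.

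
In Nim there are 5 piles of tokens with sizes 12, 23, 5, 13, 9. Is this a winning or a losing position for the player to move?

Winning position

In binary:
  01100  (12)
  10111  (23)
  00101  (5)
  01101  (13)
  01001  (9)
  -----
  11010  (26)
The nim-sum is 26 ≠ 0, so this is an N-position: the player to move can win.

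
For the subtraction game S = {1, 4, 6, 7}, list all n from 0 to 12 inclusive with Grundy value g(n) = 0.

0, 2, 5, 10

Build the Grundy sequence with g(k) = mex{g(k−s) : s ∈ {1, 4, 6, 7}, s ≤ k}:
k:     0  1  2  3  4  5  6  7  8  9 10 11 12
g(k):  0  1  0  1  2  0  1  2  3  2  0  1  2
The P-positions (g = 0) in 0..12 are 0, 2, 5, 10.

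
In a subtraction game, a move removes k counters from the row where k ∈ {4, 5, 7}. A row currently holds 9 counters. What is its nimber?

Build the Grundy sequence with g(k) = mex{g(k−s) : s ∈ {4, 5, 7}, s ≤ k}:
k:     0  1  2  3  4  5  6  7  8  9
g(k):  0  0  0  0  1  1  1  1  2  2
So g(9) = 2.

2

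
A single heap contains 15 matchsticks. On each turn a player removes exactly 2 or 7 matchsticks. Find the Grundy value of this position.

1

Grundy values for subtraction set {2, 7}:
k:     0  1  2  3  4  5  6  7  8  9 10 11 12 13 14 15
g(k):  0  0  1  1  0  0  1  1  2  0  0  1  1  0  0  1
So g(15) = 1.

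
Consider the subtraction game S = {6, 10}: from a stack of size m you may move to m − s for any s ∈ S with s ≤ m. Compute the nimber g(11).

1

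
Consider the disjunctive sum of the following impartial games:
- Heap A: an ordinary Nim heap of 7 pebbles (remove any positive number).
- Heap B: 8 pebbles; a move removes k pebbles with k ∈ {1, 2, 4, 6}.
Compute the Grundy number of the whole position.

7

Heap A is a plain Nim heap of size 7, so its Grundy value is 7.
Build the Grundy sequence for heap B with g(k) = mex{g(k−s) : s ∈ {1, 2, 4, 6}, s ≤ k}:
k:     0  1  2  3  4  5  6  7  8
g(k):  0  1  2  0  1  2  3  4  0
So g(8) = 0.
The value of a disjunctive sum is the nim-sum of the parts.
Combined value = 7 XOR 0 = 7.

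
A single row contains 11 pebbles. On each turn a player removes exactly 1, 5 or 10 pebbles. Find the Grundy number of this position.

3

Compute g(0), g(1), … for moves {1, 5, 10}:
k:     0  1  2  3  4  5  6  7  8  9 10 11
g(k):  0  1  0  1  0  1  0  1  0  1  2  3
So g(11) = 3.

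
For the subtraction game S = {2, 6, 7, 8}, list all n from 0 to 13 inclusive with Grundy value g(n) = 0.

Compute g(0), g(1), … for moves {2, 6, 7, 8}:
k:     0  1  2  3  4  5  6  7  8  9 10 11 12 13
g(k):  0  0  1  1  0  0  1  1  2  2  3  3  2  2
The P-positions (g = 0) in 0..13 are 0, 1, 4, 5.

0, 1, 4, 5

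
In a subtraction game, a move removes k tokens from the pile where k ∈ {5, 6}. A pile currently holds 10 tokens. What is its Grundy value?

2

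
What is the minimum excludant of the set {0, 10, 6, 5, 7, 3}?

0 is in the set but 1 is not, so the mex is 1.

1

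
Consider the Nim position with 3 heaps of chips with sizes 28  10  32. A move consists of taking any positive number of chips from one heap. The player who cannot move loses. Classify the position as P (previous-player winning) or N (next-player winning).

Nim-sum: 28 ^ 10 ^ 32 = 54.
The nim-sum is 54 ≠ 0, so this is an N-position: the player to move can win.

N-position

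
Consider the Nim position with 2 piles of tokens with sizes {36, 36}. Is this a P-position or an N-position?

P-position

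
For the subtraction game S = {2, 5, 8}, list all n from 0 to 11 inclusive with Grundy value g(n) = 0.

0, 1, 4, 7, 10, 11

Compute g(0), g(1), … for moves {2, 5, 8}:
k:     0  1  2  3  4  5  6  7  8  9 10 11
g(k):  0  0  1  1  0  2  1  0  2  1  0  0
The P-positions (g = 0) in 0..11 are 0, 1, 4, 7, 10, 11.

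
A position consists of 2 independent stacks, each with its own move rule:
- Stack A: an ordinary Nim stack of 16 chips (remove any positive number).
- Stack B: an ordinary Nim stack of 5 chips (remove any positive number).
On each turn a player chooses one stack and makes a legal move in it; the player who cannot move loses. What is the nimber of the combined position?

Stack A is a plain Nim stack of size 16, so its Grundy value is 16.
Stack B is a plain Nim stack of size 5, so its Grundy value is 5.
By the Sprague-Grundy theorem, the Grundy value of a sum of independent games is the XOR of the component values.
Combined value = 16 XOR 5 = 21.

21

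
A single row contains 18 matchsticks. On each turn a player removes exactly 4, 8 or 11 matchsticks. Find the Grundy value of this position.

Grundy values for subtraction set {4, 8, 11}:
k:     0  1  2  3  4  5  6  7  8  9 10 11 12 13 14 15 16 17 18
g(k):  0  0  0  0  1  1  1  1  2  2  2  2  3  3  3  0  0  0  0
So g(18) = 0.

0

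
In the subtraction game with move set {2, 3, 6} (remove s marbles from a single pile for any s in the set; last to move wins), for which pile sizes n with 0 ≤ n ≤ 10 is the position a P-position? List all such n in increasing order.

Compute g(0), g(1), … for moves {2, 3, 6}:
k:     0  1  2  3  4  5  6  7  8  9 10
g(k):  0  0  1  1  2  0  3  1  2  0  0
The P-positions (g = 0) in 0..10 are 0, 1, 5, 9, 10.

0, 1, 5, 9, 10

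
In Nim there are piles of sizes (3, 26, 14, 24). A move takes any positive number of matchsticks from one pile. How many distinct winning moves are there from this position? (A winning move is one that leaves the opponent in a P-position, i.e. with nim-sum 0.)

3

Write each in binary and XOR column by column:
  00011  (3)
  11010  (26)
  01110  (14)
  11000  (24)
  -----
  01111  (15)
The overall nim-sum is X = 15. A pile of size p has a winning move iff p XOR X < p (reduce it to p XOR X).
  3: 3 XOR 15 = 12 ≥ 3 — no move.
  26: 26 XOR 15 = 21 < 26 — winning move (to 21).
  14: 14 XOR 15 = 1 < 14 — winning move (to 1).
  24: 24 XOR 15 = 23 < 24 — winning move (to 23).
That gives 3 winning moves.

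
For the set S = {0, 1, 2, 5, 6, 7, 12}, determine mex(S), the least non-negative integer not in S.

3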